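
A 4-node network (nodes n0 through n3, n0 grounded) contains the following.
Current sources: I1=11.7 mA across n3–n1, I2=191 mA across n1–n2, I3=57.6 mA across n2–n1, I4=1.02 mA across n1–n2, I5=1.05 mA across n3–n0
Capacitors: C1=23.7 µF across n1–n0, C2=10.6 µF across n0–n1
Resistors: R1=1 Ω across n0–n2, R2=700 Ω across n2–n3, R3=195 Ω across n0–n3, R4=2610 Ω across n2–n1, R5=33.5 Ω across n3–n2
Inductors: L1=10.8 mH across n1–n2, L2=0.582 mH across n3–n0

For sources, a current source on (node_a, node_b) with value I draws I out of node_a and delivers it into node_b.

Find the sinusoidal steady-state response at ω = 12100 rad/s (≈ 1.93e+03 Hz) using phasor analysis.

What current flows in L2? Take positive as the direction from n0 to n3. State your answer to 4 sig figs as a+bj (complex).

Apply KCL at each of the 3 non-ground nodes and solve the resulting linear system.
Node n1: branches {I1, C1, I2, L1, R4, C2, I3, I4} → V_1 = -0.002765+0.3011j
Node n2: branches {I2, R1, R2, L1, R4, I3, R5, I4} → V_2 = 0.1321-0.0006155j
Node n3: branches {I1, R2, R3, R5, L2, I5} → V_3 = -0.01447-0.05698j

0.008091-0.002055j A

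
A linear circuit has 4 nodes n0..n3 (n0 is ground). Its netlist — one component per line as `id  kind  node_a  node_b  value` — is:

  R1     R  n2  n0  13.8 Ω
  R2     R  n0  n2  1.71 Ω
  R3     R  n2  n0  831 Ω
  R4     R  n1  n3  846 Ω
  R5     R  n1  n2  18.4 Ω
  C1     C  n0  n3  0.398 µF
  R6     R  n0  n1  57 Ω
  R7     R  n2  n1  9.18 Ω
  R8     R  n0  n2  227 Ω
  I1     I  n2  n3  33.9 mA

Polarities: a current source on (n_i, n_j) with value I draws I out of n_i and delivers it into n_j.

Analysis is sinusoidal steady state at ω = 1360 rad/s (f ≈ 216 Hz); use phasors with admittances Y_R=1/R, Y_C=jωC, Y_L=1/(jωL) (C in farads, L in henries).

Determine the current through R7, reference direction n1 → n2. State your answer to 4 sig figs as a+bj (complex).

0.01698-0.007577j A

Apply KCL at each of the 3 non-ground nodes and solve the resulting linear system.
Node n1: branches {R4, R5, R6, R7} → V_1 = 0.1431-0.08670j
Node n2: branches {R1, R2, R3, R5, R7, R8, I1} → V_2 = -0.01275-0.01713j
Node n3: branches {R4, C1, I1} → V_3 = 23.79-10.98j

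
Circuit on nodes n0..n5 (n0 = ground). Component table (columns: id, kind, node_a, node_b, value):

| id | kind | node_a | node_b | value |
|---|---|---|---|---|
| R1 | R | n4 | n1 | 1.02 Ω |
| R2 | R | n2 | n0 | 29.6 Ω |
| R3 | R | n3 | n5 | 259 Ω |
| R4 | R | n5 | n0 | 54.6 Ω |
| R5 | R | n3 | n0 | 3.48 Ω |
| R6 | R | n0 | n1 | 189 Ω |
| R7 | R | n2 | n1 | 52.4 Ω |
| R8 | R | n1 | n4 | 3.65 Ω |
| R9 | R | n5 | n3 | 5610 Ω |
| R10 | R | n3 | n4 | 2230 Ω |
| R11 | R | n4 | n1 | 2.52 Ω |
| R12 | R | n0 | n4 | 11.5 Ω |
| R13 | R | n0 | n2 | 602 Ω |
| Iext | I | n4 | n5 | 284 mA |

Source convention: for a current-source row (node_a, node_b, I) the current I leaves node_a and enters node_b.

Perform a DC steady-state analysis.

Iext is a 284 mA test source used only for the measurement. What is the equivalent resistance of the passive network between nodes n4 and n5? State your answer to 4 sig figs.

R_eq = 54.37 Ω

Element admittances at DC:
  Y(R1) = 0.9804 S between n4,n1
  Y(R2) = 0.03378 S between n2,n0
  Y(R3) = 0.003861 S between n3,n5
  Y(R4) = 0.01832 S between n5,n0
  Y(R5) = 0.2874 S between n3,n0
  Y(R6) = 0.005291 S between n0,n1
  Y(R7) = 0.01908 S between n2,n1
  Y(R8) = 0.2740 S between n1,n4
  Y(R9) = 0.0001783 S between n5,n3
  Y(R10) = 0.0004484 S between n3,n4
  Y(R11) = 0.3968 S between n4,n1
  Y(R12) = 0.08696 S between n0,n4
  Y(R13) = 0.001661 S between n0,n2
  Iext: injects 0.284 A into n5 (from n4)
Assemble and solve the 5×5 MNA system:
  V(n1)=-2.678  V(n2)=-0.9371  V(n3)=0.1721  V(n4)=-2.706  V(n5)=12.74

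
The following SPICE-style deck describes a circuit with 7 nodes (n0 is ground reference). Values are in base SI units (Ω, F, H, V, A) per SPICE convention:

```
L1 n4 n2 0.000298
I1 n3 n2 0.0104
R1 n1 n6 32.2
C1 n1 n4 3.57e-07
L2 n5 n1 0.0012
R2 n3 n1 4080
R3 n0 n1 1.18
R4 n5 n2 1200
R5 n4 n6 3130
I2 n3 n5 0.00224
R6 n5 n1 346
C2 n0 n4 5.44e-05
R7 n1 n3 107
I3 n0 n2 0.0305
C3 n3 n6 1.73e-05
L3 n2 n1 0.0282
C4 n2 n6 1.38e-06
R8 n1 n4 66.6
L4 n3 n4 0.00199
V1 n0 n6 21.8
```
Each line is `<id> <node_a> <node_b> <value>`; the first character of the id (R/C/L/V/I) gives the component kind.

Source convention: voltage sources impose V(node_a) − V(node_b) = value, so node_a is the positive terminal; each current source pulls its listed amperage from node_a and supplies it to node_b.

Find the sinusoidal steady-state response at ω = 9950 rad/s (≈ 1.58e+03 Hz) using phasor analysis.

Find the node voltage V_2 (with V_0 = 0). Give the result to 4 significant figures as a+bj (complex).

MNA unknowns: 6 node voltages V₁..V_6 plus 1 source current (V1)
L1: Y=0.000-0.3373j on G[4,2]
I1: z[3]−=0.0104, z[2]+=0.0104
R1: Y=0.03106+0.000j on G[1,6]
C1: Y=0.000+0.003552j on G[1,4]
L2: Y=0.000-0.08375j on G[5,1]
R2: Y=0.0002451+0.000j on G[3,1]
R3: Y=0.8475+0.000j on G[0,1]
R4: Y=0.0008333+0.000j on G[5,2]
R5: Y=0.0003195+0.000j on G[4,6]
I2: z[3]−=0.00224, z[5]+=0.00224
R6: Y=0.002890+0.000j on G[5,1]
C2: Y=0.000+0.5413j on G[0,4]
R7: Y=0.009346+0.000j on G[1,3]
I3: z[0]−=0.0305, z[2]+=0.0305
C3: Y=0.000+0.1721j on G[3,6]
L3: Y=0.000-0.003564j on G[2,1]
C4: Y=0.000+0.01373j on G[2,6]
R8: Y=0.01502+0.000j on G[1,4]
L4: Y=0.000-0.05050j on G[3,4]
V1: row V0−V6=21.8, i_V1 at 0,6
solve → V1=-1.037-0.02464j, V2=3.536+0.4123j, V3=-31.72-2.436j, V4=2.552+0.2901j, V5=-1.038+0.04766j, V6=-21.80+0.000j
aux → i_V1=-1.066+1.361j

3.536+0.4123j V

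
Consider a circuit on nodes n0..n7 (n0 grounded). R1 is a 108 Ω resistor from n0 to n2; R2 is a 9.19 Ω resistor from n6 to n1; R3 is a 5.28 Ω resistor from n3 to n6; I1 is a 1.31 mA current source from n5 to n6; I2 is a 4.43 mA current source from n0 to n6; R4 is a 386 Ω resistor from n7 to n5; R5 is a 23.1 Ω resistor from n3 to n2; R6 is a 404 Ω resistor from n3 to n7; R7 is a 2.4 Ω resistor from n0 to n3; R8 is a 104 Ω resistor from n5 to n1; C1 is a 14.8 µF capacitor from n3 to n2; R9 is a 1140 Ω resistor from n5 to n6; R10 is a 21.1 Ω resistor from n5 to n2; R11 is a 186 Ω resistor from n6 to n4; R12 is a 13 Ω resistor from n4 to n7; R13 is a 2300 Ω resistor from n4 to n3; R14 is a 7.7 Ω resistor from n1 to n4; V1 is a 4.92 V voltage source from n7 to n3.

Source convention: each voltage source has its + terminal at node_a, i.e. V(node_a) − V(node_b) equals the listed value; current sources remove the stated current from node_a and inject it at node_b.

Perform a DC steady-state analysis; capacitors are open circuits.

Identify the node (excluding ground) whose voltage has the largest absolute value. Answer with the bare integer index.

MNA unknowns: 7 node voltages V₁..V_7 plus 1 source current (V1)
R1: Y=0.009259 on G[0,2]
R2: Y=0.1088 on G[6,1]
R3: Y=0.1894 on G[3,6]
I1: z[5]−=0.00131, z[6]+=0.00131
I2: z[0]−=0.00443, z[6]+=0.00443
R4: Y=0.002591 on G[7,5]
R5: Y=0.04329 on G[3,2]
R6: Y=0.002475 on G[3,7]
R7: Y=0.4167 on G[0,3]
R8: Y=0.009615 on G[5,1]
C1: Y=0.000 on G[3,2]
R9: Y=0.0008772 on G[5,6]
R10: Y=0.04739 on G[5,2]
R11: Y=0.005376 on G[6,4]
R12: Y=0.07692 on G[4,7]
R13: Y=0.0004348 on G[4,3]
R14: Y=0.1299 on G[1,4]
V1: row V7−V3=4.92, i_V1 at 7,3
solve → V1=1.920, V2=0.3829, V3=0.002124, V4=2.973, V5=0.8055, V6=0.7610, V7=4.922
aux → i_V1=-0.1728

7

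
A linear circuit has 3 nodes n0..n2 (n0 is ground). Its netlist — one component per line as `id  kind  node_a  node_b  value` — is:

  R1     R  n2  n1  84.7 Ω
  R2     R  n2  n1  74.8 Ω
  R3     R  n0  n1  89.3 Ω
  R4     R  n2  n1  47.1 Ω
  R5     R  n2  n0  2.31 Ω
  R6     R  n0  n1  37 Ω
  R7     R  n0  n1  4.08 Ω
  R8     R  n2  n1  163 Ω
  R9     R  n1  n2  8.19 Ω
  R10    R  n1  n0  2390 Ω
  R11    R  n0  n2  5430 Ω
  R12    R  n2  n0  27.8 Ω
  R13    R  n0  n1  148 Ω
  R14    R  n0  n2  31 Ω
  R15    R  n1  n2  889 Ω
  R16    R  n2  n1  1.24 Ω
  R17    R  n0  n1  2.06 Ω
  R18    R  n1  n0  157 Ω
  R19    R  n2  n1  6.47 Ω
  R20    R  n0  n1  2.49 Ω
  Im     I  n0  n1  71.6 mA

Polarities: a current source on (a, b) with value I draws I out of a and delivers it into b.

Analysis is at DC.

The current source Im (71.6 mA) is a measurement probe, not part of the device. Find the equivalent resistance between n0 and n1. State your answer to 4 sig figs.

R_eq = 0.6528 Ω

MNA unknowns: 2 node voltages V₁..V_2
R1: Y=0.01181 on G[2,1]
R2: Y=0.01337 on G[2,1]
R3: Y=0.01120 on G[0,1]
R4: Y=0.02123 on G[2,1]
R5: Y=0.4329 on G[2,0]
R6: Y=0.02703 on G[0,1]
R7: Y=0.2451 on G[0,1]
R8: Y=0.006135 on G[2,1]
R9: Y=0.1221 on G[1,2]
R10: Y=0.0004184 on G[1,0]
R11: Y=0.0001842 on G[0,2]
R12: Y=0.03597 on G[2,0]
R13: Y=0.006757 on G[0,1]
R14: Y=0.03226 on G[0,2]
R15: Y=0.001125 on G[1,2]
R16: Y=0.8065 on G[2,1]
R17: Y=0.4854 on G[0,1]
R18: Y=0.006369 on G[1,0]
R19: Y=0.1546 on G[2,1]
R20: Y=0.4016 on G[0,1]
Im: z[0]−=0.0716, z[1]+=0.0716
solve → V1=0.04674, V2=0.03244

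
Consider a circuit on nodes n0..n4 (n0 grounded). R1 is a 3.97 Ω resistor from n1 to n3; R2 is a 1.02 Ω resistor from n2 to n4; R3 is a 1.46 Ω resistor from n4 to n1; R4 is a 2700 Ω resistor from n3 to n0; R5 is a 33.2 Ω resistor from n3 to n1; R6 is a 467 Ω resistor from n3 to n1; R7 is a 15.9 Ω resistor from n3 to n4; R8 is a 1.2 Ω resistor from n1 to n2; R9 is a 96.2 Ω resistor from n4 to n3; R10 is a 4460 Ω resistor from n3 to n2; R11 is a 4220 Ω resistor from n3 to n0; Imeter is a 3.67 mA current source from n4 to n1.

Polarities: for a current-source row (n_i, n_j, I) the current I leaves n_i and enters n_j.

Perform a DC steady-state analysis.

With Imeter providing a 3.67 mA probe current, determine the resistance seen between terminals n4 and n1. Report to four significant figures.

R_eq = 0.8378 Ω

Apply KCL at each of the 4 non-ground nodes and solve the resulting linear system.
Node n1: branches {R1, R3, R5, R6, R8, Imeter} → V_1 = 0.0006310
Node n2: branches {R2, R8, R10} → V_2 = -0.001031
Node n3: branches {R1, R4, R5, R6, R7, R9, R10, R11} → V_3 = 0.000
Node n4: branches {R2, R3, R7, R9, Imeter} → V_4 = -0.002444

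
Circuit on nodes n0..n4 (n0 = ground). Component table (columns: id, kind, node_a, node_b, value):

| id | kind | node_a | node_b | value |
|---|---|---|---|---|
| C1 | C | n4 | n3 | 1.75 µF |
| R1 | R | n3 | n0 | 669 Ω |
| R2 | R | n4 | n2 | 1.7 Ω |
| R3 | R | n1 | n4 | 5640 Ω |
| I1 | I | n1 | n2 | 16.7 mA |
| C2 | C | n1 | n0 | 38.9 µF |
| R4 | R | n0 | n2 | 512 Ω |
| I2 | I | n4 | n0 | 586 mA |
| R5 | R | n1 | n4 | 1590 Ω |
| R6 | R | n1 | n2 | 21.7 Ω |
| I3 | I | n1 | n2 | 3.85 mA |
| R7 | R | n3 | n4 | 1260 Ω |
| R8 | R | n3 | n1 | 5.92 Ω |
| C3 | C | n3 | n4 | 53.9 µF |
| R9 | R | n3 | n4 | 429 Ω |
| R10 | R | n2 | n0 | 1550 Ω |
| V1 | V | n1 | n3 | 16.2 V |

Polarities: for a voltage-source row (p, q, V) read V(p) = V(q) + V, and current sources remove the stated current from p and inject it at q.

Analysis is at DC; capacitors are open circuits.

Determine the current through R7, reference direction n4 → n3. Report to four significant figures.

Element admittances at DC:
  Y(C1) = 0.000 S between n4,n3
  Y(R1) = 0.001495 S between n3,n0
  Y(R2) = 0.5882 S between n4,n2
  Y(R3) = 0.0001773 S between n1,n4
  I1: injects 0.0167 A into n2 (from n1)
  Y(C2) = 0.000 S between n1,n0
  Y(R4) = 0.001953 S between n0,n2
  I2: injects 0.586 A into n0 (from n4)
  Y(R5) = 0.0006289 S between n1,n4
  Y(R6) = 0.04608 S between n1,n2
  I3: injects 0.00385 A into n2 (from n1)
  Y(R7) = 0.0007937 S between n3,n4
  Y(R8) = 0.1689 S between n3,n1
  Y(C3) = 0.000 S between n3,n4
  Y(R9) = 0.002331 S between n3,n4
  Y(R10) = 0.0006452 S between n2,n0
  V1: constraint V(n1)−V(n3) = 16.2
Assemble and solve the 5×5 MNA system:
  V(n1)=-134.1  V(n2)=-139.1  V(n3)=-150.3  V(n4)=-140.1
  i(V1)=-2.993

0.008054 A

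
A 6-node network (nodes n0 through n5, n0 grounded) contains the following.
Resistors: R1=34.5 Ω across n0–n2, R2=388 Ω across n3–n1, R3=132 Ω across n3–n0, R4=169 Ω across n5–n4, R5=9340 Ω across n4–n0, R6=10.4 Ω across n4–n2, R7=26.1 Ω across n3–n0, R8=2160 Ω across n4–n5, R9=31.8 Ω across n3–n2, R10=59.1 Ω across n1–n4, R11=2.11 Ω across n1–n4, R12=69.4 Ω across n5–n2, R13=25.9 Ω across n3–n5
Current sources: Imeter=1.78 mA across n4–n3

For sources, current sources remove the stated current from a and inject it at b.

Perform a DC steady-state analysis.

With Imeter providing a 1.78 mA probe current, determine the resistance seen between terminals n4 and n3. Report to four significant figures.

R_eq = 23.04 Ω

Apply KCL at each of the 5 non-ground nodes and solve the resulting linear system.
Node n1: branches {R2, R10, R11} → V_1 = -0.03083
Node n2: branches {R1, R6, R9, R12} → V_2 = -0.01568
Node n3: branches {R2, R3, R7, R9, R13, Imeter} → V_3 = 0.009975
Node n4: branches {R4, R5, R6, R8, R10, R11, Imeter} → V_4 = -0.03104
Node n5: branches {R4, R8, R12, R13} → V_5 = -0.0006539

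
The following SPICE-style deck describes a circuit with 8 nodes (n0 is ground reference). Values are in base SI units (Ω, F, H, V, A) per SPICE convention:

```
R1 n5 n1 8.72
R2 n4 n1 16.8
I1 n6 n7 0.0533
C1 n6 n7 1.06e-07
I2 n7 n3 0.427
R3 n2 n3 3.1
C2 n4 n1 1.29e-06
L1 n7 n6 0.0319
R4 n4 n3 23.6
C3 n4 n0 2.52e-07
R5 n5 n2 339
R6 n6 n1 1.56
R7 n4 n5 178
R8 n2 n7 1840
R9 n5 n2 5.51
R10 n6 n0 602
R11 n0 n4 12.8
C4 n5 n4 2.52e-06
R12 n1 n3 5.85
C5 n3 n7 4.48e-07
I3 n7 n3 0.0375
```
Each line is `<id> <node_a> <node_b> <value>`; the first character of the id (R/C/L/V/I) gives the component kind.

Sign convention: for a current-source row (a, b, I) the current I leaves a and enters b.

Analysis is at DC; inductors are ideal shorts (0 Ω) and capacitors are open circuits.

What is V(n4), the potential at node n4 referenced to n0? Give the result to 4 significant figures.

MNA unknowns: 7 node voltages V₁..V_7 plus 1 source current (L1)
R1: Y=0.1147 on G[5,1]
R2: Y=0.05952 on G[4,1]
I1: z[6]−=0.0533, z[7]+=0.0533
C1: Y=0.000 on G[6,7]
I2: z[7]−=0.427, z[3]+=0.427
R3: Y=0.3226 on G[2,3]
C2: Y=0.000 on G[4,1]
L1: row V7−V6=0, i_L1 at 7,6
R4: Y=0.04237 on G[4,3]
C3: Y=0.000 on G[4,0]
R5: Y=0.002950 on G[5,2]
R6: Y=0.6410 on G[6,1]
R7: Y=0.005618 on G[4,5]
R8: Y=0.0005435 on G[2,7]
R9: Y=0.1815 on G[5,2]
R10: Y=0.001661 on G[6,0]
R11: Y=0.07812 on G[0,4]
C4: Y=0.000 on G[5,4]
R12: Y=0.1709 on G[1,3]
C5: Y=0.000 on G[3,7]
I3: z[7]−=0.0375, z[3]+=0.0375
solve → V1=-0.7137, V2=0.7769, V3=1.109, V4=0.03046, V5=0.2022, V6=-1.433, V7=-1.433
aux → i_L1=-0.4100

0.03046 V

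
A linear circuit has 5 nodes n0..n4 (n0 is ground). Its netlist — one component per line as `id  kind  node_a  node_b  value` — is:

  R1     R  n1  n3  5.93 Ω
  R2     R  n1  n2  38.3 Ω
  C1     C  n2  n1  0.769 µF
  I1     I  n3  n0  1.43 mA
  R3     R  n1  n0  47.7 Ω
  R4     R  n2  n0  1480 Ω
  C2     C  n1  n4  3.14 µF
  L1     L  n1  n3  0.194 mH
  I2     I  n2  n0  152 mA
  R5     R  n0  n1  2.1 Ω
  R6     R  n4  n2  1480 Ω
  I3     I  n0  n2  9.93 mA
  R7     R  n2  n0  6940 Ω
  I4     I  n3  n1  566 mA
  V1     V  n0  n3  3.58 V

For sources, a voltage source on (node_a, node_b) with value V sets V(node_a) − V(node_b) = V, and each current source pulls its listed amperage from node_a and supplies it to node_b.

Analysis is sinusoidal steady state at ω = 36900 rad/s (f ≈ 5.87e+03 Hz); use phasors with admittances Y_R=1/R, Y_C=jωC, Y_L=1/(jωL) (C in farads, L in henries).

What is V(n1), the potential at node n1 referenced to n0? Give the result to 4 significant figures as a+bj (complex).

-0.4054+0.6621j V

MNA unknowns: 4 node voltages V₁..V_4 plus 1 source current (V1)
R1: Y=0.1686+0.000j on G[1,3]
R2: Y=0.02611+0.000j on G[1,2]
C1: Y=0.000+0.02838j on G[2,1]
I1: z[3]−=0.00143, z[0]+=0.00143
R3: Y=0.02096+0.000j on G[1,0]
R4: Y=0.0006757+0.000j on G[2,0]
C2: Y=0.000+0.1159j on G[1,4]
L1: Y=0.000-0.1397j on G[1,3]
I2: z[2]−=0.152, z[0]+=0.152
R5: Y=0.4762+0.000j on G[0,1]
R6: Y=0.0006757+0.000j on G[4,2]
I3: z[0]−=0.00993, z[2]+=0.00993
R7: Y=0.0001441+0.000j on G[2,0]
I4: z[3]−=0.566, z[1]+=0.566
V1: row V0−V3=3.58, i_V1 at 0,3
solve → V1=-0.4054+0.6621j, V2=-2.911+3.219j, V3=-3.580+0.000j, V4=-0.3905+0.6768j
aux → i_V1=-0.06042+0.3318j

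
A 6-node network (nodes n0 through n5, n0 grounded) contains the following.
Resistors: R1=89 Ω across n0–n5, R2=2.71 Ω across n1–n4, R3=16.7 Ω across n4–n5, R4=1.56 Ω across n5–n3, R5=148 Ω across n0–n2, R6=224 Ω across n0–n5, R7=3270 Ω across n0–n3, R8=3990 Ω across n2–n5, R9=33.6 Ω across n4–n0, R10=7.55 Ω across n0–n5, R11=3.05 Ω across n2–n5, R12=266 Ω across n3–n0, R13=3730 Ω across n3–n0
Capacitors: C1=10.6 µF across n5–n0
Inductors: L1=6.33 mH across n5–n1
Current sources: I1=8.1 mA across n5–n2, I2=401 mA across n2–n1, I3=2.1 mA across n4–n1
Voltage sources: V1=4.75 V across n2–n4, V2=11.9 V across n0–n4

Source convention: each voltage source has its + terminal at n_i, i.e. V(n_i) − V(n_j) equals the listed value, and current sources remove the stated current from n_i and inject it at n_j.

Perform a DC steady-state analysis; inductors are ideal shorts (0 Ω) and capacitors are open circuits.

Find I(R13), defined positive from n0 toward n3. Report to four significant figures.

Apply KCL at each of the 5 non-ground nodes and solve the resulting linear system.
Node n1: branches {R2, L1, I2, I3} → V_1 = -7.757
Node n2: branches {R5, R8, I1, I2, R11, V1} → V_2 = -7.150
Node n3: branches {R4, R7, R12, R13} → V_3 = -7.705
Node n4: branches {R2, R3, R9, I3, V1, V2} → V_4 = -11.90
Node n5: branches {R1, C1, R3, R4, L1, R6, R8, I1, R10, R11} → V_5 = -7.757
Source currents: i(L1)=1.126, i(V1)=-0.5438, i(V2)=-1.585

0.002066 A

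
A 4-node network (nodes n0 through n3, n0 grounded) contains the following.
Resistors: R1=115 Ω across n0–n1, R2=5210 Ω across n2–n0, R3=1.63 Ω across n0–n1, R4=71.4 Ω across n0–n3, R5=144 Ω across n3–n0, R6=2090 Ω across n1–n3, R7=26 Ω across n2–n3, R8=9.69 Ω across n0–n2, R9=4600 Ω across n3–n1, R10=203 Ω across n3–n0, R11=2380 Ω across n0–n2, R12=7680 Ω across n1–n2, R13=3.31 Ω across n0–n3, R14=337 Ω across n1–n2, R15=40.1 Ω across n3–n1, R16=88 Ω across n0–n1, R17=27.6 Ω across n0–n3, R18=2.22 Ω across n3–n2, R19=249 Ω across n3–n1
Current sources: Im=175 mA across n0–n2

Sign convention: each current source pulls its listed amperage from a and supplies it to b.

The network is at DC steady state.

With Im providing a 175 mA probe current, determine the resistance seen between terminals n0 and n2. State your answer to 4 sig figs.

R_eq = 3.082 Ω

Element admittances at DC:
  Y(R1) = 0.008696 S between n0,n1
  Y(R2) = 0.0001919 S between n2,n0
  Y(R3) = 0.6135 S between n0,n1
  Y(R4) = 0.01401 S between n0,n3
  Y(R5) = 0.006944 S between n3,n0
  Y(R6) = 0.0004785 S between n1,n3
  Y(R7) = 0.03846 S between n2,n3
  Y(R8) = 0.1032 S between n0,n2
  Y(R9) = 0.0002174 S between n3,n1
  Y(R10) = 0.004926 S between n3,n0
  Y(R11) = 0.0004202 S between n0,n2
  Y(R12) = 0.0001302 S between n1,n2
  Y(R13) = 0.3021 S between n0,n3
  Y(R14) = 0.002967 S between n1,n2
  Y(R15) = 0.02494 S between n3,n1
  Y(R16) = 0.01136 S between n0,n1
  Y(R17) = 0.03623 S between n0,n3
  Y(R18) = 0.4505 S between n3,n2
  Y(R19) = 0.004016 S between n3,n1
  Im: injects 0.175 A into n2 (from n0)
Assemble and solve the 3×3 MNA system:
  V(n1)=0.01582  V(n2)=0.5393  V(n3)=0.2992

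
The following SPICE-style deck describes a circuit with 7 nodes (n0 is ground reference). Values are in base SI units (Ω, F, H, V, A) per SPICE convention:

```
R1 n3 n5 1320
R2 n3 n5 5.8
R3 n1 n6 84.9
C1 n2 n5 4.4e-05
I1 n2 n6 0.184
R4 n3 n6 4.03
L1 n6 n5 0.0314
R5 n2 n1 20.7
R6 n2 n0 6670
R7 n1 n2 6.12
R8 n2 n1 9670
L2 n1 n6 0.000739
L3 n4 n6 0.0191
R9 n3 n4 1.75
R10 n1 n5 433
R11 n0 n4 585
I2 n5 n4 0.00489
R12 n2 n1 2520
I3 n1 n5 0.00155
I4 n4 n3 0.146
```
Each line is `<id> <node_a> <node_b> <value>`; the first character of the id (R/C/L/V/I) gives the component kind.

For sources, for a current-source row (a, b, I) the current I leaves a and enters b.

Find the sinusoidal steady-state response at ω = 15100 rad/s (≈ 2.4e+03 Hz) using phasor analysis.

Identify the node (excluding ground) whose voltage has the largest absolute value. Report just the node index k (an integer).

MNA unknowns: 6 node voltages V₁..V_6
R1: Y=0.0007576+0.000j on G[3,5]
R2: Y=0.1724+0.000j on G[3,5]
R3: Y=0.01178+0.000j on G[1,6]
C1: Y=0.000+0.6644j on G[2,5]
I1: z[2]−=0.184, z[6]+=0.184
R4: Y=0.2481+0.000j on G[3,6]
L1: Y=0.000-0.002109j on G[6,5]
R5: Y=0.04831+0.000j on G[2,1]
R6: Y=0.0001499+0.000j on G[2,0]
R7: Y=0.1634+0.000j on G[1,2]
R8: Y=0.0001034+0.000j on G[2,1]
L2: Y=0.000-0.08961j on G[1,6]
L3: Y=0.000-0.003467j on G[4,6]
R9: Y=0.5714+0.000j on G[3,4]
R10: Y=0.002309+0.000j on G[1,5]
R11: Y=0.001709+0.000j on G[0,4]
I2: z[5]−=0.00489, z[4]+=0.00489
R12: Y=0.0003968+0.000j on G[2,1]
I3: z[1]−=0.00155, z[5]+=0.00155
I4: z[4]−=0.146, z[3]+=0.146
solve → V1=-0.08630-0.4756j, V2=-0.4423-0.1859j, V3=0.2842+0.02038j, V4=0.03879+0.01630j, V5=-0.3498-0.3490j, V6=0.7034+0.2876j

6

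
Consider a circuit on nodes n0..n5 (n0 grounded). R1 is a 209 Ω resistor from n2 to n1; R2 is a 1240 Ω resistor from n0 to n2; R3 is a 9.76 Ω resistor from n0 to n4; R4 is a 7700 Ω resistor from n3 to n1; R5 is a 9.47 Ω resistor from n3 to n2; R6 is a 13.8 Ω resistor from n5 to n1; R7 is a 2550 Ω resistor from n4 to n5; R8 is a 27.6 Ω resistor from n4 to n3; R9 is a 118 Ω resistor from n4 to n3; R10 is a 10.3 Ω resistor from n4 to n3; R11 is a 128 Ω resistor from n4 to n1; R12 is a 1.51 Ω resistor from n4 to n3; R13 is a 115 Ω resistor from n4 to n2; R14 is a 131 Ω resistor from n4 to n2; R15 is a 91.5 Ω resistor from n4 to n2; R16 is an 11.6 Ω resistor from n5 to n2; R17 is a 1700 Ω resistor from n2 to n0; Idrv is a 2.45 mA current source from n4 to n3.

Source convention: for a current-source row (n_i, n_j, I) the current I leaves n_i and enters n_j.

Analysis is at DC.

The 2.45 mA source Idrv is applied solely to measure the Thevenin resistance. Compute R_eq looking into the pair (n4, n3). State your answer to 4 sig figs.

R_eq = 1.204 Ω

Apply KCL at each of the 5 non-ground nodes and solve the resulting linear system.
Node n1: branches {R1, R4, R6, R11} → V_1 = 0.001841
Node n2: branches {R1, R2, R5, R13, R14, R15, R16, R17} → V_2 = 0.002177
Node n3: branches {R4, R5, R8, R9, R10, R12, Idrv} → V_3 = 0.002920
Node n4: branches {R3, R7, R8, R9, R10, R11, R12, R13, R14, R15, Idrv} → V_4 = -2.963e-05
Node n5: branches {R6, R7, R16} → V_5 = 0.002018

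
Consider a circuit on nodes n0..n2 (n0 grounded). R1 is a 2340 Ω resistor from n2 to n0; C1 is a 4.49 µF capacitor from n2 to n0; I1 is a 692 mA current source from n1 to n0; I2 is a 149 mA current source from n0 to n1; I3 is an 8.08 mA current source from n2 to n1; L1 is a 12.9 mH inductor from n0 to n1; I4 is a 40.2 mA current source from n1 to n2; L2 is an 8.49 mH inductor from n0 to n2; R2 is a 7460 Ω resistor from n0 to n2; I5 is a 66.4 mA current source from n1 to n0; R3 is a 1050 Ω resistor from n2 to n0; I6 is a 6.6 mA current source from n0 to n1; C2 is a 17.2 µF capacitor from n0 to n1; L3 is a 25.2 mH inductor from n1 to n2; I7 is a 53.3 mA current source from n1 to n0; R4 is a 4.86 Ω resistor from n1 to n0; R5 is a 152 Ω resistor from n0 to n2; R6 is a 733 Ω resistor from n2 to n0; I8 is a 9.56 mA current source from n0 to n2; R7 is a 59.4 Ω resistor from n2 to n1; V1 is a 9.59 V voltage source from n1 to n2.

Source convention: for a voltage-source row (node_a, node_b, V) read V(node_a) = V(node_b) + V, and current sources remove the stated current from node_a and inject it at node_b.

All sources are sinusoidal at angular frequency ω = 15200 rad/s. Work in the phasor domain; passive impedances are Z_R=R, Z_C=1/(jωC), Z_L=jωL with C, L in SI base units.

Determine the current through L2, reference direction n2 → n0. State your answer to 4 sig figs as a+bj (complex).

Element admittances at ω=15200 rad/s:
  Y(R1) = 0.0004274+0.000j S between n2,n0
  Y(C1) = 0.000+0.06825j S between n2,n0
  I1: injects 0.692 A into n0 (from n1)
  I2: injects 0.149 A into n1 (from n0)
  I3: injects 0.00808 A into n1 (from n2)
  Y(L1) = 0.000-0.005100j S between n0,n1
  I4: injects 0.0402 A into n2 (from n1)
  Y(L2) = 0.000-0.007749j S between n0,n2
  Y(R2) = 0.0001340+0.000j S between n0,n2
  I5: injects 0.0664 A into n0 (from n1)
  Y(R3) = 0.0009524+0.000j S between n2,n0
  I6: injects 0.0066 A into n1 (from n0)
  Y(C2) = 0.000+0.2614j S between n0,n1
  Y(L3) = 0.000-0.002611j S between n1,n2
  I7: injects 0.0533 A into n0 (from n1)
  Y(R4) = 0.2058+0.000j S between n1,n0
  Y(R5) = 0.006579+0.000j S between n0,n2
  Y(R6) = 0.001364+0.000j S between n2,n0
  I8: injects 0.00956 A into n2 (from n0)
  Y(R7) = 0.01684+0.000j S between n2,n1
  V1: constraint V(n1)−V(n2) = 9.59
Assemble and solve the 3×3 MNA system:
  V(n1)=0.4376+2.052j  V(n2)=-9.152+2.052j
  i(V1)=-0.4138-0.5093j

0.01590+0.07092j A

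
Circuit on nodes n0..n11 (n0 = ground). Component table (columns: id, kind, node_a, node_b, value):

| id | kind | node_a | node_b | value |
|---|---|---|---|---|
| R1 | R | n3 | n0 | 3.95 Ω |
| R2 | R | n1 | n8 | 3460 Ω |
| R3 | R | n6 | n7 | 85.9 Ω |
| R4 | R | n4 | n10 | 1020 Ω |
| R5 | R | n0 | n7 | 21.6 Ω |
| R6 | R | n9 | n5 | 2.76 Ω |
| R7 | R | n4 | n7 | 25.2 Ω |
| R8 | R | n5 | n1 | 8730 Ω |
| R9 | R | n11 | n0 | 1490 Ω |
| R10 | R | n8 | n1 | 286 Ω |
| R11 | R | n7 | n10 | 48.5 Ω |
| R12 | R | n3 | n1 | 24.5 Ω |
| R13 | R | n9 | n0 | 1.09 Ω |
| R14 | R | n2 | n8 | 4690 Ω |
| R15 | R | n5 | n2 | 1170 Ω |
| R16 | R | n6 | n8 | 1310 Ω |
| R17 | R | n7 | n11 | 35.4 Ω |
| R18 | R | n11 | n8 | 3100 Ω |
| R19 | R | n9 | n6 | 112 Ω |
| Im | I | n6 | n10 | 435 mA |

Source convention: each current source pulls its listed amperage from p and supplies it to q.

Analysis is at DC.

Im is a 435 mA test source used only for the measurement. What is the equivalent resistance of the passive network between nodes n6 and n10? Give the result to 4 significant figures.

MNA unknowns: 11 node voltages V₁..V_11
R1: Y=0.2532 on G[3,0]
R2: Y=0.0002890 on G[1,8]
R3: Y=0.01164 on G[6,7]
R4: Y=0.0009804 on G[4,10]
R5: Y=0.04630 on G[0,7]
R6: Y=0.3623 on G[9,5]
R7: Y=0.03968 on G[4,7]
R8: Y=0.0001145 on G[5,1]
R9: Y=0.0006711 on G[11,0]
R10: Y=0.003497 on G[8,1]
R11: Y=0.02062 on G[7,10]
R12: Y=0.04082 on G[3,1]
R13: Y=0.9174 on G[9,0]
R14: Y=0.0002132 on G[2,8]
R15: Y=0.0008547 on G[5,2]
R16: Y=0.0007634 on G[6,8]
R17: Y=0.02825 on G[7,11]
R18: Y=0.0003226 on G[11,8]
R19: Y=0.008929 on G[9,6]
Im: z[6]−=0.435, z[10]+=0.435
solve → V1=-0.2710, V2=-0.7015, V3=-0.03762, V4=4.192, V5=-0.1805, V6=-18.54, V7=3.706, V8=-2.790, V9=-0.1792, V10=23.87, V11=3.549

R_eq = 97.50 Ω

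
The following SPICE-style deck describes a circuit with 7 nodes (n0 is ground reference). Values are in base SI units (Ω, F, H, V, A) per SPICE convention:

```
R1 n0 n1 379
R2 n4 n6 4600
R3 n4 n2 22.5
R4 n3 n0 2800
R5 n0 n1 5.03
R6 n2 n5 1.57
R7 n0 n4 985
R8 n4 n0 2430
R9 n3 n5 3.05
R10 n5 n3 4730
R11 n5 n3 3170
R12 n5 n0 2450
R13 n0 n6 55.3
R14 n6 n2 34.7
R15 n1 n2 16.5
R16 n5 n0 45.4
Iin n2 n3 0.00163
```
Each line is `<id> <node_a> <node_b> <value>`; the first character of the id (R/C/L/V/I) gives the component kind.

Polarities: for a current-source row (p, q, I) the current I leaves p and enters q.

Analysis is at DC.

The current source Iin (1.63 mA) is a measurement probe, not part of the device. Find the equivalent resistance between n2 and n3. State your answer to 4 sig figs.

Apply KCL at each of the 6 non-ground nodes and solve the resulting linear system.
Node n1: branches {R1, R5, R15} → V_1 = -0.0001654
Node n2: branches {R3, R6, R14, R15, Iin} → V_2 = -0.0007153
Node n3: branches {R4, R9, R10, R11, Iin} → V_3 = 0.006734
Node n4: branches {R2, R3, R7, R8} → V_4 = -0.0006919
Node n5: branches {R6, R9, R10, R11, R12, R16} → V_5 = 0.001777
Node n6: branches {R2, R13, R14} → V_6 = -0.0004407

R_eq = 4.570 Ω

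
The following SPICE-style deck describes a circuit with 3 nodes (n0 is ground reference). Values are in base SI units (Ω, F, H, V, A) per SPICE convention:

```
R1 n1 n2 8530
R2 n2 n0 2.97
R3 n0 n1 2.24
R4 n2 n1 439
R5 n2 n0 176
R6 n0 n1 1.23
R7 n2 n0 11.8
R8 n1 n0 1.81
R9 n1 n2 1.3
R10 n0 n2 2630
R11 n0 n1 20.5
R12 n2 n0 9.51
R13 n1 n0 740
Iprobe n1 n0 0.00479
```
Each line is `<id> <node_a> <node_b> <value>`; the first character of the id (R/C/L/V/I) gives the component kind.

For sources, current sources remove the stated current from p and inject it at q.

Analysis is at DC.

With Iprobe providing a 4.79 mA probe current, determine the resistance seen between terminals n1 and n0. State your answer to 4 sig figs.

R_eq = 0.4593 Ω

MNA unknowns: 2 node voltages V₁..V_2
R1: Y=0.0001172 on G[1,2]
R2: Y=0.3367 on G[2,0]
R3: Y=0.4464 on G[0,1]
R4: Y=0.002278 on G[2,1]
R5: Y=0.005682 on G[2,0]
R6: Y=0.8130 on G[0,1]
R7: Y=0.08475 on G[2,0]
R8: Y=0.5525 on G[1,0]
R9: Y=0.7692 on G[1,2]
R10: Y=0.0003802 on G[0,2]
R11: Y=0.04878 on G[0,1]
R12: Y=0.1052 on G[2,0]
R13: Y=0.001351 on G[1,0]
Iprobe: z[1]−=0.00479, z[0]+=0.00479
solve → V1=-0.002200, V2=-0.001302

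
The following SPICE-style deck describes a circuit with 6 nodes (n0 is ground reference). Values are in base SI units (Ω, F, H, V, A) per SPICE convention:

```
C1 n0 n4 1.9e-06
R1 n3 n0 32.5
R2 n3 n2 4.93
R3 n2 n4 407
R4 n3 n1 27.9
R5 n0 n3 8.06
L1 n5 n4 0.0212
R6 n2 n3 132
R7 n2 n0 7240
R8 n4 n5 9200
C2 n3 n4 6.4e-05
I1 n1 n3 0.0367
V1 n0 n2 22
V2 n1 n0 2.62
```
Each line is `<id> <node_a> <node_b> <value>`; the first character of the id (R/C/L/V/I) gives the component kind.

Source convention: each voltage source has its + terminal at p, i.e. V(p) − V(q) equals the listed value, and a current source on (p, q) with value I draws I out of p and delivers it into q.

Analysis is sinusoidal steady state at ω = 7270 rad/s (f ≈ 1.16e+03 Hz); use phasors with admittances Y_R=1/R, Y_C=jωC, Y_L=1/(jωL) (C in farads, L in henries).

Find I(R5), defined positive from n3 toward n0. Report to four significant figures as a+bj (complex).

-1.398+0.04645j A

Apply KCL at each of the 5 non-ground nodes and solve the resulting linear system.
Node n1: branches {R4, I1, V2} → V_1 = 2.620+0.000j
Node n2: branches {R2, R3, R6, R7, V1} → V_2 = -22.00+0.000j
Node n3: branches {R1, R2, R4, R5, R6, C2, I1} → V_3 = -11.27+0.3744j
Node n4: branches {C1, R3, L1, R8, C2} → V_4 = -10.95+0.4203j
Node n5: branches {L1, R8} → V_5 = -10.95+0.4203j
Source currents: i(V1)=-2.288-0.07981j, i(V2)=-0.5345+0.01342j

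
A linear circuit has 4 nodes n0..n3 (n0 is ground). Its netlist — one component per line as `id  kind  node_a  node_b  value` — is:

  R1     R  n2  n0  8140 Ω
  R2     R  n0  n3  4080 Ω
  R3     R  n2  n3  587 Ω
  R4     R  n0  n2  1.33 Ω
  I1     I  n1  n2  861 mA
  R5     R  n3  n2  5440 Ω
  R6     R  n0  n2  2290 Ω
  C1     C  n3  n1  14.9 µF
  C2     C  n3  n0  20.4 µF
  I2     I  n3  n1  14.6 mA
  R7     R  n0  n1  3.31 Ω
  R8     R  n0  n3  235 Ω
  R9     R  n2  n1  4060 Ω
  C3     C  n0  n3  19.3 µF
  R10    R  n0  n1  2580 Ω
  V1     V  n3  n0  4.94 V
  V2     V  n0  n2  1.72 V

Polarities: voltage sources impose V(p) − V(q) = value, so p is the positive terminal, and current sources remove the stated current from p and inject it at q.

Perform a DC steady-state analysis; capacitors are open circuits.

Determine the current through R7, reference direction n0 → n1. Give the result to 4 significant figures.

0.8451 A

Apply KCL at each of the 3 non-ground nodes and solve the resulting linear system.
Node n1: branches {I1, C1, I2, R7, R9, R10} → V_1 = -2.797
Node n2: branches {R1, R3, R4, I1, R5, R6, R9, V2} → V_2 = -1.720
Node n3: branches {R2, R3, R5, C1, C2, I2, R8, C3, V1} → V_3 = 4.940
Source currents: i(V1)=-0.04940, i(V2)=-2.168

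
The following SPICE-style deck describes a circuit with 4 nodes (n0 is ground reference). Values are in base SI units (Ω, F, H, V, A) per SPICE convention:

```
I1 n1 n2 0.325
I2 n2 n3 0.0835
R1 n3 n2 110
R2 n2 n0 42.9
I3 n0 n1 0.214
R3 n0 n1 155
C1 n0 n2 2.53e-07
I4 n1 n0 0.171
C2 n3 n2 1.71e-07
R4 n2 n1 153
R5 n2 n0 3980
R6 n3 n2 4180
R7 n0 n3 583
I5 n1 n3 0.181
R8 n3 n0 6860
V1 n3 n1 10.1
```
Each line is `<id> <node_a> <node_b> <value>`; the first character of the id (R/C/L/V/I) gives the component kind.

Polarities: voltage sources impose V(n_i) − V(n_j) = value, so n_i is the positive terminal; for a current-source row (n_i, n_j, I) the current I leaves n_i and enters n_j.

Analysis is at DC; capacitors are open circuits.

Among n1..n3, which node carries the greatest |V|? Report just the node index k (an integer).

Element admittances at DC:
  I1: injects 0.325 A into n2 (from n1)
  I2: injects 0.0835 A into n3 (from n2)
  Y(R1) = 0.009091 S between n3,n2
  Y(R2) = 0.02331 S between n2,n0
  I3: injects 0.214 A into n1 (from n0)
  Y(R3) = 0.006452 S between n0,n1
  Y(C1) = 0.000 S between n0,n2
  I4: injects 0.171 A into n0 (from n1)
  Y(C2) = 0.000 S between n3,n2
  Y(R4) = 0.006536 S between n2,n1
  Y(R5) = 0.0002513 S between n2,n0
  Y(R6) = 0.0002392 S between n3,n2
  Y(R7) = 0.001715 S between n0,n3
  I5: injects 0.181 A into n3 (from n1)
  Y(R8) = 0.0001458 S between n3,n0
  V1: constraint V(n3)−V(n1) = 10.1
Assemble and solve the 4×4 MNA system:
  V(n1)=-9.915  V(n2)=4.525  V(n3)=0.1850
  i(V1)=0.3047

1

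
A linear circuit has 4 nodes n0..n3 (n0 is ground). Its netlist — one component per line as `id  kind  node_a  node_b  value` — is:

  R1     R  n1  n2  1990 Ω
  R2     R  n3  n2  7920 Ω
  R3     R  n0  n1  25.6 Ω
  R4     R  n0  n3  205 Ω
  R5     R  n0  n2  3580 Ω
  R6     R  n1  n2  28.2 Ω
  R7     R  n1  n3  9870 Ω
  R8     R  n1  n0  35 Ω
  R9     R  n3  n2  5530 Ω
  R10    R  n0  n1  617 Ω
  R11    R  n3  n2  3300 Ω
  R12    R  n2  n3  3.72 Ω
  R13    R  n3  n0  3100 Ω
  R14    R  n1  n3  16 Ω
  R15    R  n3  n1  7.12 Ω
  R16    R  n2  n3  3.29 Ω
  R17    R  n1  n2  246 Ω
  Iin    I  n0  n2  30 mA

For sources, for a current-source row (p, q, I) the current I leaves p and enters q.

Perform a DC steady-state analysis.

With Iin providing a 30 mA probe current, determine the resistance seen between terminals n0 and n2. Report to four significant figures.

MNA unknowns: 3 node voltages V₁..V_3
R1: Y=0.0005025 on G[1,2]
R2: Y=0.0001263 on G[3,2]
R3: Y=0.03906 on G[0,1]
R4: Y=0.004878 on G[0,3]
R5: Y=0.0002793 on G[0,2]
R6: Y=0.03546 on G[1,2]
R7: Y=0.0001013 on G[1,3]
R8: Y=0.02857 on G[1,0]
R9: Y=0.0001808 on G[3,2]
R10: Y=0.001621 on G[0,1]
R11: Y=0.0003030 on G[3,2]
R12: Y=0.2688 on G[2,3]
R13: Y=0.0003226 on G[3,0]
R14: Y=0.06250 on G[1,3]
R15: Y=0.1404 on G[3,1]
R16: Y=0.3040 on G[2,3]
R17: Y=0.004065 on G[1,2]
Iin: z[0]−=0.03, z[2]+=0.03
solve → V1=0.3935, V2=0.5406, V3=0.4988

R_eq = 18.02 Ω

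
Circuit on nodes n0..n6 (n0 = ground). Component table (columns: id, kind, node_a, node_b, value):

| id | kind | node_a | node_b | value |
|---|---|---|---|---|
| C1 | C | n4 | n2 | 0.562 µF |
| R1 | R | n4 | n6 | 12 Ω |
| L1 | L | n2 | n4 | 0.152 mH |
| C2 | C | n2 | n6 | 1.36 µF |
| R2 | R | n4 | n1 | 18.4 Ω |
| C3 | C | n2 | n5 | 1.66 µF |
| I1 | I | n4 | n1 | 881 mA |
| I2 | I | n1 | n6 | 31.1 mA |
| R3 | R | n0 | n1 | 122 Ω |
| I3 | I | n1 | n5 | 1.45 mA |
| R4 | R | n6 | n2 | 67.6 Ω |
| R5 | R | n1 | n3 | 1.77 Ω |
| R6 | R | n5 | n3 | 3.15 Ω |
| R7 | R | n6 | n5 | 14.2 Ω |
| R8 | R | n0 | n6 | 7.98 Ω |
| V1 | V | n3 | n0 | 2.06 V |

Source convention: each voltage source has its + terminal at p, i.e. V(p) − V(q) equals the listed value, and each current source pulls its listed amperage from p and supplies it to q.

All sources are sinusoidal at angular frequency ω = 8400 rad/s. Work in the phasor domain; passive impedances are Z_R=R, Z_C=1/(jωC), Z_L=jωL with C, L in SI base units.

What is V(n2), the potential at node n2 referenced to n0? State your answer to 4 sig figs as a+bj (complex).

Element admittances at ω=8400 rad/s:
  Y(C1) = 0.000+0.004721j S between n4,n2
  Y(R1) = 0.08333+0.000j S between n4,n6
  Y(L1) = 0.000-0.7832j S between n2,n4
  Y(C2) = 0.000+0.01142j S between n2,n6
  Y(R2) = 0.05435+0.000j S between n4,n1
  Y(C3) = 0.000+0.01394j S between n2,n5
  I1: injects 0.881 A into n1 (from n4)
  I2: injects 0.0311 A into n6 (from n1)
  Y(R3) = 0.008197+0.000j S between n0,n1
  I3: injects 0.00145 A into n5 (from n1)
  Y(R4) = 0.01479+0.000j S between n6,n2
  Y(R5) = 0.5650+0.000j S between n1,n3
  Y(R6) = 0.3175+0.000j S between n5,n3
  Y(R7) = 0.07042+0.000j S between n6,n5
  Y(R8) = 0.1253+0.000j S between n0,n6
  V1: constraint V(n3)−V(n0) = 2.06
Assemble and solve the 7×7 MNA system:
  V(n1)=2.729+0.09345j  V(n2)=-5.685+1.200j  V(n3)=2.060+0.000j  V(n4)=-5.517+1.079j  V(n5)=1.374-0.2270j  V(n6)=-1.457+0.1476j
  i(V1)=0.1602-0.01926j

-5.685+1.200j V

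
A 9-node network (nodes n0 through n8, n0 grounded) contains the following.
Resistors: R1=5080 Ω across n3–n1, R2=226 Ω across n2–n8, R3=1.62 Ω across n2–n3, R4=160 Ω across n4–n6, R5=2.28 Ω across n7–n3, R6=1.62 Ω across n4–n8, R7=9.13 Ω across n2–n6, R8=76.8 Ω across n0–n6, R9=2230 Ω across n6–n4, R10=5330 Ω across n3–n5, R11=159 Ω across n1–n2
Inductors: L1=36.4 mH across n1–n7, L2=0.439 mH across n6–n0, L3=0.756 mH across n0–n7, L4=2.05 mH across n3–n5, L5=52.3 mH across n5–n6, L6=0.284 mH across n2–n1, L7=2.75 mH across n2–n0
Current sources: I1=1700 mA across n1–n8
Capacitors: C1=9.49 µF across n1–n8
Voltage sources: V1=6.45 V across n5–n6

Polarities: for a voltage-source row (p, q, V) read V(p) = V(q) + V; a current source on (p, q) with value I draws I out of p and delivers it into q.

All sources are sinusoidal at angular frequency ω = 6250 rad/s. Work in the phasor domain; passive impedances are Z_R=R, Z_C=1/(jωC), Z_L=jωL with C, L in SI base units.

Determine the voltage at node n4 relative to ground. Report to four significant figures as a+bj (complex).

Apply KCL at each of the 8 non-ground nodes and solve the resulting linear system.
Node n1: branches {R1, L1, I1, C1, L6, R11} → V_1 = -0.1266-0.3198j
Node n2: branches {R2, R3, R7, L6, L7, R11} → V_2 = 0.4177-0.2240j
Node n3: branches {R1, R3, R5, L4, R10} → V_3 = 0.6175-0.6367j
Node n4: branches {R4, R6, R9} → V_4 = 5.039-27.70j
Node n5: branches {L4, L5, R10, V1} → V_5 = 5.957+0.2089j
Node n6: branches {L2, R4, R7, L5, R8, R9, V1} → V_6 = -0.4925+0.2089j
Node n7: branches {L1, R5, L3} → V_7 = 0.7462-0.2679j
Node n8: branches {R2, I1, R6, C1} → V_8 = 5.099-28.01j
Source currents: i(V1)=-0.06701+0.4364j

5.039-27.70j V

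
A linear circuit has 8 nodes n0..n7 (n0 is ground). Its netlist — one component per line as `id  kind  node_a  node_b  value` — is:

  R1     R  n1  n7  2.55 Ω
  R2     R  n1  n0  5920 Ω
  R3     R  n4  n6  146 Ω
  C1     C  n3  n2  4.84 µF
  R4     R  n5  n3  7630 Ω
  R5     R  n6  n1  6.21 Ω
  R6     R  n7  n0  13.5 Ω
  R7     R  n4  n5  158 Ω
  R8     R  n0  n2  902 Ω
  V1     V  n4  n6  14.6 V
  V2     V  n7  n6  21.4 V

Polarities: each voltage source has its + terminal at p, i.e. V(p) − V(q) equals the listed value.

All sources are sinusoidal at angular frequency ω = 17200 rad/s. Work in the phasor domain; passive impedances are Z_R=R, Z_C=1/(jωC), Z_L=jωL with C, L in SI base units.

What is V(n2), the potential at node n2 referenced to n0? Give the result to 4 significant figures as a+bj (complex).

-0.7033-0.0009706j V

MNA unknowns: 7 node voltages V₁..V_7 plus 2 source currents (V1, V2)
R1: Y=0.3922+0.000j on G[1,7]
R2: Y=0.0001689+0.000j on G[1,0]
R3: Y=0.006849+0.000j on G[4,6]
C1: Y=0.000+0.08325j on G[3,2]
R4: Y=0.0001311+0.000j on G[5,3]
R5: Y=0.1610+0.000j on G[6,1]
R6: Y=0.07407+0.000j on G[7,0]
R7: Y=0.006329+0.000j on G[4,5]
R8: Y=0.001109+0.000j on G[0,2]
V1: row V4−V6=14.6, i_V1 at 4,6
V2: row V7−V6=21.4, i_V2 at 7,6
solve → V1=-6.203+1.449e-05j, V2=-0.7033-0.0009706j, V3=-0.7033+0.008395j, V4=-6.775+1.449e-05j, V5=-6.652+0.0001845j, V6=-21.38+1.449e-05j, V7=0.02467+1.449e-05j
aux → i_V1=-0.09922+1.076e-06j, i_V2=-2.444-1.075e-06j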